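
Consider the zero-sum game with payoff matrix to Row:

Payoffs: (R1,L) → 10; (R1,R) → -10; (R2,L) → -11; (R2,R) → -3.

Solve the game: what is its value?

Row minima: R1 → -10, R2 → -11; maximin = -10.
Column maxima: L → 10, R → -3; minimax = -3.
-10 ≠ -3, so there is no saddle point; optimal play is mixed.
Let Row play R1 with probability p. Expected payoff against L: 10p + (-11)(1−p) = 21p − 11; against R: (-10)p + (-3)(1−p) = −7p − 3.
Setting these equal: 21p − 11 = −7p − 3 ⇒ 28p = 8 ⇒ p = 2/7, and the value is (21)·(2/7) − 11 = -5.
For Column: with q = P(L), equating R1's and R2's payoffs gives 20q − 10 = −8q − 3 ⇒ q = 1/4.

-5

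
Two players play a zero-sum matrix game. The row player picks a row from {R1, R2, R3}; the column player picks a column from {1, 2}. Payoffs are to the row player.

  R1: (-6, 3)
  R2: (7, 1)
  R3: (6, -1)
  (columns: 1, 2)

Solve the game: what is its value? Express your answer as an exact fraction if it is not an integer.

Row minima: R1 → -6, R2 → 1, R3 → -1; maximin = 1.
Column maxima: 1 → 7, 2 → 3; minimax = 3.
1 ≠ 3, so there is no saddle point; optimal play is mixed.
R3 is strictly dominated by R2, so the row player never plays it.
On the remaining 2×2 (R1, R2 vs 1, 2):
Let the row player play R1 with probability p. Expected payoff against 1: (-6)p + 7(1−p) = −13p + 7; against 2: 3p + 1(1−p) = 2p + 1.
Setting these equal: −13p + 7 = 2p + 1 ⇒ −15p = -6 ⇒ p = 2/5, and the value is (-13)·(2/5) + 7 = 9/5.
For the column player: with q = P(1), equating R1's and R2's payoffs gives −9q + 3 = 6q + 1 ⇒ q = 2/15.

9/5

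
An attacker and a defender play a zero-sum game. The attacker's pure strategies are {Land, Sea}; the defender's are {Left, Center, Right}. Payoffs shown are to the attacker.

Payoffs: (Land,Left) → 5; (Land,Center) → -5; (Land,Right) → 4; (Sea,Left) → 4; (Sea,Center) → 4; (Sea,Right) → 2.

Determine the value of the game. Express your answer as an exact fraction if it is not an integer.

Row minima: Land → -5, Sea → 2; maximin = 2.
Column maxima: Left → 5, Center → 4, Right → 4; minimax = 4.
2 ≠ 4, so there is no saddle point; optimal play is mixed.
Left is strictly dominated by Right (it gives the attacker strictly more in every row), so the defender never plays it.
On the remaining 2×2 (Land, Sea vs Center, Right):
Let the attacker play Land with probability p. Expected payoff against Center: (-5)p + 4(1−p) = −9p + 4; against Right: 4p + 2(1−p) = 2p + 2.
Setting these equal: −9p + 4 = 2p + 2 ⇒ −11p = -2 ⇒ p = 2/11, and the value is (-9)·(2/11) + 4 = 26/11.
For the defender: with q = P(Center), equating Land's and Sea's payoffs gives −9q + 4 = 2q + 2 ⇒ q = 2/11.

26/11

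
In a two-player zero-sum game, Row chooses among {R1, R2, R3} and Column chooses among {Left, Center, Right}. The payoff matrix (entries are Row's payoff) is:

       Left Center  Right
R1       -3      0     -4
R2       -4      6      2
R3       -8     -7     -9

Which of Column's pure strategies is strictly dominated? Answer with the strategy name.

Center

Left holds Row's payoff strictly below Center in every row: -3 < 0, -4 < 6, -8 < -7.
So Center is strictly dominated for Column.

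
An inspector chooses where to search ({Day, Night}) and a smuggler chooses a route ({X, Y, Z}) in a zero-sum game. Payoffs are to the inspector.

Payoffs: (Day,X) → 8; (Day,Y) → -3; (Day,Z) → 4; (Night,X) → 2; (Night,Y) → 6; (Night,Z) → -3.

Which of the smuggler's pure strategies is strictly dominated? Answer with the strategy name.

X

Z holds the inspector's payoff strictly below X in every row: 4 < 8, -3 < 2.
So X is strictly dominated for the smuggler.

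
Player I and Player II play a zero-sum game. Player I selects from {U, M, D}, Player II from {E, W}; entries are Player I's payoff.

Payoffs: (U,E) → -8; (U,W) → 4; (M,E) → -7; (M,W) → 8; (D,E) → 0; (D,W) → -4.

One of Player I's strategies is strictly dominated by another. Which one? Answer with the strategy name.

U

M gives a strictly higher payoff than U against every column: -7 > -8, 8 > 4.
So U is strictly dominated and Player I never plays it.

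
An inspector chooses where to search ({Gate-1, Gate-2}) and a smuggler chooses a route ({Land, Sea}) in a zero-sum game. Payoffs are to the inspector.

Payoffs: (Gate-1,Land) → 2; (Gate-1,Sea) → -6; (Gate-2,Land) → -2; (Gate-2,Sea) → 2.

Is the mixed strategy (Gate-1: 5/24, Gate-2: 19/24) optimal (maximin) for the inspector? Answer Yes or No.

Against Land this mix gives (5/24)·2 + (19/24)·(-2) = -7/6.
Against Sea this mix gives (5/24)·(-6) + (19/24)·2 = 1/3.
The smuggler will play Land, holding the inspector to -7/6. Shifting weight toward the row that does better against Land would raise this floor (the equalizing mix achieves -2/3 against both Land and Sea), so the proposed strategy is not optimal.

No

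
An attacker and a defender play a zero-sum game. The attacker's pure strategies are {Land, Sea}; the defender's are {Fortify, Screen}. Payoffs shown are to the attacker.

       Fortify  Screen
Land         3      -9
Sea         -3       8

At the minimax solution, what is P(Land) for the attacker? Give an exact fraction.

Row minima: Land → -9, Sea → -3; maximin = -3.
Column maxima: Fortify → 3, Screen → 8; minimax = 3.
-3 ≠ 3, so there is no saddle point; optimal play is mixed.
Let the attacker play Land with probability p. Expected payoff against Fortify: 3p + (-3)(1−p) = 6p − 3; against Screen: (-9)p + 8(1−p) = −17p + 8.
Setting these equal: 6p − 3 = −17p + 8 ⇒ 23p = 11 ⇒ p = 11/23, and the value is (6)·(11/23) − 3 = -3/23.
For the defender: with q = P(Fortify), equating Land's and Sea's payoffs gives 12q − 9 = −11q + 8 ⇒ q = 17/23.

11/23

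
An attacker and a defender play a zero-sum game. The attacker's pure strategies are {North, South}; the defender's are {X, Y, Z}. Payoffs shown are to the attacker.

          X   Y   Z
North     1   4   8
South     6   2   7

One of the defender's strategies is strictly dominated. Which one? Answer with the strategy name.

Z

X holds the attacker's payoff strictly below Z in every row: 1 < 8, 6 < 7.
So Z is strictly dominated for the defender.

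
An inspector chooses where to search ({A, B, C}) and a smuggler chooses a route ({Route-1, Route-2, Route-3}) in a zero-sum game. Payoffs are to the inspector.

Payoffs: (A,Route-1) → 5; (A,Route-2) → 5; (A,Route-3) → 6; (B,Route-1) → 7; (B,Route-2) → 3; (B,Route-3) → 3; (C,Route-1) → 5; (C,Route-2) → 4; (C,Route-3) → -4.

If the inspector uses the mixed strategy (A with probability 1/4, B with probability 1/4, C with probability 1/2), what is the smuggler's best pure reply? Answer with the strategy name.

If the smuggler plays Route-1, the inspector's expected payoff is (1/4)·5 + (1/4)·7 + (1/2)·5 = 11/2.
If the smuggler plays Route-2, the inspector's expected payoff is (1/4)·5 + (1/4)·3 + (1/2)·4 = 4.
If the smuggler plays Route-3, the inspector's expected payoff is (1/4)·6 + (1/4)·3 + (1/2)·(-4) = 1/4.
The smuggler minimizes the inspector's payoff; the smallest is 1/4, so the best response is Route-3.

Route-3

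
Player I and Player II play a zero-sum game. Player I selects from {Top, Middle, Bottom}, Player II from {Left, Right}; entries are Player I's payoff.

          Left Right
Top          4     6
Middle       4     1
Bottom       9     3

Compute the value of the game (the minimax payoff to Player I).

21/4

Row minima: Top → 4, Middle → 1, Bottom → 3; maximin = 4.
Column maxima: Left → 9, Right → 6; minimax = 6.
4 ≠ 6, so there is no saddle point; optimal play is mixed.
Middle is strictly dominated by Bottom, so Player I never plays it.
On the remaining 2×2 (Top, Bottom vs Left, Right):
Let Player I play Top with probability p. Expected payoff against Left: 4p + 9(1−p) = −5p + 9; against Right: 6p + 3(1−p) = 3p + 3.
Setting these equal: −5p + 9 = 3p + 3 ⇒ −8p = -6 ⇒ p = 3/4, and the value is (-5)·(3/4) + 9 = 21/4.
For Player II: with q = P(Left), equating Top's and Bottom's payoffs gives −2q + 6 = 6q + 3 ⇒ q = 3/8.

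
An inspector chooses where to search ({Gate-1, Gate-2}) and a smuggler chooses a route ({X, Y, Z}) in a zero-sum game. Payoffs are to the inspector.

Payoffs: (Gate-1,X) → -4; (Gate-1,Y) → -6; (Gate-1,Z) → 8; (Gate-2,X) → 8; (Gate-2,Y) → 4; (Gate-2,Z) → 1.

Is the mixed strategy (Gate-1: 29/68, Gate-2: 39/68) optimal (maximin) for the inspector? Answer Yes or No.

Against X this mix gives (29/68)·(-4) + (39/68)·8 = 49/17.
Against Y this mix gives (29/68)·(-6) + (39/68)·4 = -9/34.
Against Z this mix gives (29/68)·8 + (39/68)·1 = 271/68.
The smuggler will play Y, holding the inspector to -9/34. Shifting weight toward the row that does better against Y would raise this floor (the equalizing mix achieves 38/17 against both Y and Z), so the proposed strategy is not optimal.

No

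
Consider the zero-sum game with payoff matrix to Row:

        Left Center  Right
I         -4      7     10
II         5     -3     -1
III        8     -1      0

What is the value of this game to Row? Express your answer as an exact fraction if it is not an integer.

13/5

Row minima: I → -4, II → -3, III → -1; maximin = -1.
Column maxima: Left → 8, Center → 7, Right → 10; minimax = 7.
-1 ≠ 7, so there is no saddle point; optimal play is mixed.
II is strictly dominated by III, so Row never plays it.
Right is strictly dominated by Center (it gives Row strictly more in every row), so Column never plays it.
On the remaining 2×2 (I, III vs Left, Center):
Let Row play I with probability p. Expected payoff against Left: (-4)p + 8(1−p) = −12p + 8; against Center: 7p + (-1)(1−p) = 8p − 1.
Setting these equal: −12p + 8 = 8p − 1 ⇒ −20p = -9 ⇒ p = 9/20, and the value is (-12)·(9/20) + 8 = 13/5.
For Column: with q = P(Left), equating I's and III's payoffs gives −11q + 7 = 9q − 1 ⇒ q = 2/5.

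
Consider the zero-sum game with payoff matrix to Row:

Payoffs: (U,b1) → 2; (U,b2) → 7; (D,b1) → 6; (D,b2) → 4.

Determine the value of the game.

Row minima: U → 2, D → 4; maximin = 4.
Column maxima: b1 → 6, b2 → 7; minimax = 6.
4 ≠ 6, so there is no saddle point; optimal play is mixed.
Let Row play U with probability p. Expected payoff against b1: 2p + 6(1−p) = −4p + 6; against b2: 7p + 4(1−p) = 3p + 4.
Setting these equal: −4p + 6 = 3p + 4 ⇒ −7p = -2 ⇒ p = 2/7, and the value is (-4)·(2/7) + 6 = 34/7.
For Column: with q = P(b1), equating U's and D's payoffs gives −5q + 7 = 2q + 4 ⇒ q = 3/7.

34/7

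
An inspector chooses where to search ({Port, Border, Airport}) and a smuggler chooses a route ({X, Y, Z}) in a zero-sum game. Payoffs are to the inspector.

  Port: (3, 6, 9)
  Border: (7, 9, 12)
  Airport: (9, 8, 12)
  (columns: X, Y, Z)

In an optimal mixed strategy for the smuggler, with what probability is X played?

1/3

Row minima: Port → 3, Border → 7, Airport → 8; maximin = 8.
Column maxima: X → 9, Y → 9, Z → 12; minimax = 9.
8 ≠ 9, so there is no saddle point; optimal play is mixed.
Port is strictly dominated by Border, so the inspector never plays it.
Z is strictly dominated by X (it gives the inspector strictly more in every row), so the smuggler never plays it.
On the remaining 2×2 (Border, Airport vs X, Y):
Let the inspector play Border with probability p. Expected payoff against X: 7p + 9(1−p) = −2p + 9; against Y: 9p + 8(1−p) = p + 8.
Setting these equal: −2p + 9 = p + 8 ⇒ −3p = -1 ⇒ p = 1/3, and the value is (-2)·(1/3) + 9 = 25/3.
For the smuggler: with q = P(X), equating Border's and Airport's payoffs gives −2q + 9 = q + 8 ⇒ q = 1/3.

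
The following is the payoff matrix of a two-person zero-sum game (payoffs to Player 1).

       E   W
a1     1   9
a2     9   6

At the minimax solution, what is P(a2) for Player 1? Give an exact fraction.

Row minima: a1 → 1, a2 → 6; maximin = 6.
Column maxima: E → 9, W → 9; minimax = 9.
6 ≠ 9, so there is no saddle point; optimal play is mixed.
Let Player 1 play a1 with probability p. Expected payoff against E: 1p + 9(1−p) = −8p + 9; against W: 9p + 6(1−p) = 3p + 6.
Setting these equal: −8p + 9 = 3p + 6 ⇒ −11p = -3 ⇒ p = 3/11, and the value is (-8)·(3/11) + 9 = 75/11.
For Player 2: with q = P(E), equating a1's and a2's payoffs gives −8q + 9 = 3q + 6 ⇒ q = 3/11.

8/11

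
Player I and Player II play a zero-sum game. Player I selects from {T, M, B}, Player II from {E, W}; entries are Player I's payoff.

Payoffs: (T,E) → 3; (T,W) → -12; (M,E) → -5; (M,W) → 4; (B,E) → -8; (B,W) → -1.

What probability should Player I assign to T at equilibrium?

3/8

Row minima: T → -12, M → -5, B → -8; maximin = -5.
Column maxima: E → 3, W → 4; minimax = 3.
-5 ≠ 3, so there is no saddle point; optimal play is mixed.
B is strictly dominated by M, so Player I never plays it.
On the remaining 2×2 (T, M vs E, W):
Let Player I play T with probability p. Expected payoff against E: 3p + (-5)(1−p) = 8p − 5; against W: (-12)p + 4(1−p) = −16p + 4.
Setting these equal: 8p − 5 = −16p + 4 ⇒ 24p = 9 ⇒ p = 3/8, and the value is (8)·(3/8) − 5 = -2.
For Player II: with q = P(E), equating T's and M's payoffs gives 15q − 12 = −9q + 4 ⇒ q = 2/3.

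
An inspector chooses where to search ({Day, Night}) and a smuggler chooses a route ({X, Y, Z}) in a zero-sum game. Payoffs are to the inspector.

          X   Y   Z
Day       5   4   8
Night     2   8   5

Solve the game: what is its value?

Row minima: Day → 4, Night → 2; maximin = 4.
Column maxima: X → 5, Y → 8, Z → 8; minimax = 5.
4 ≠ 5, so there is no saddle point; optimal play is mixed.
Z is strictly dominated by X (it gives the inspector strictly more in every row), so the smuggler never plays it.
On the remaining 2×2 (Day, Night vs X, Y):
Let the inspector play Day with probability p. Expected payoff against X: 5p + 2(1−p) = 3p + 2; against Y: 4p + 8(1−p) = −4p + 8.
Setting these equal: 3p + 2 = −4p + 8 ⇒ 7p = 6 ⇒ p = 6/7, and the value is (3)·(6/7) + 2 = 32/7.
For the smuggler: with q = P(X), equating Day's and Night's payoffs gives q + 4 = −6q + 8 ⇒ q = 4/7.

32/7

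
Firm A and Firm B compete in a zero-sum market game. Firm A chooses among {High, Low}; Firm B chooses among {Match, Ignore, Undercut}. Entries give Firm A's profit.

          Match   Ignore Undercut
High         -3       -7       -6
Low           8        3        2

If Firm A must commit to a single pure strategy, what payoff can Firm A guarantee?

2

Row minima: High → -7, Low → 2.
The best of these is 2.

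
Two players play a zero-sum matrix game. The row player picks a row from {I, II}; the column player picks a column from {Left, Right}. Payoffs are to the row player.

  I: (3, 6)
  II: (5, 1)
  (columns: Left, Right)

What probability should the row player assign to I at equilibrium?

4/7

Row minima: I → 3, II → 1; maximin = 3.
Column maxima: Left → 5, Right → 6; minimax = 5.
3 ≠ 5, so there is no saddle point; optimal play is mixed.
Let the row player play I with probability p. Expected payoff against Left: 3p + 5(1−p) = −2p + 5; against Right: 6p + 1(1−p) = 5p + 1.
Setting these equal: −2p + 5 = 5p + 1 ⇒ −7p = -4 ⇒ p = 4/7, and the value is (-2)·(4/7) + 5 = 27/7.
For the column player: with q = P(Left), equating I's and II's payoffs gives −3q + 6 = 4q + 1 ⇒ q = 5/7.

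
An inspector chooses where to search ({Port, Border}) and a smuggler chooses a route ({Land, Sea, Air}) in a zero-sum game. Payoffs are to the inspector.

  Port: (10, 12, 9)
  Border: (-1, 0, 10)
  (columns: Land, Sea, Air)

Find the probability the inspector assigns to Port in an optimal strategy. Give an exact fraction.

11/12

Row minima: Port → 9, Border → -1; maximin = 9.
Column maxima: Land → 10, Sea → 12, Air → 10; minimax = 10.
9 ≠ 10, so there is no saddle point; optimal play is mixed.
Sea is strictly dominated by Land (it gives the inspector strictly more in every row), so the smuggler never plays it.
On the remaining 2×2 (Port, Border vs Land, Air):
Let the inspector play Port with probability p. Expected payoff against Land: 10p + (-1)(1−p) = 11p − 1; against Air: 9p + 10(1−p) = −p + 10.
Setting these equal: 11p − 1 = −p + 10 ⇒ 12p = 11 ⇒ p = 11/12, and the value is (11)·(11/12) − 1 = 109/12.
For the smuggler: with q = P(Land), equating Port's and Border's payoffs gives q + 9 = −11q + 10 ⇒ q = 1/12.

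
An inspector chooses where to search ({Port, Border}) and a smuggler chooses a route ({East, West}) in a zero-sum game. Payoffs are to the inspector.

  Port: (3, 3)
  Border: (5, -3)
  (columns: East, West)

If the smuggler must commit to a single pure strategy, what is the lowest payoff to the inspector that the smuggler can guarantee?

3

Column maxima: East → 5, West → 3.
The smallest of these is 3.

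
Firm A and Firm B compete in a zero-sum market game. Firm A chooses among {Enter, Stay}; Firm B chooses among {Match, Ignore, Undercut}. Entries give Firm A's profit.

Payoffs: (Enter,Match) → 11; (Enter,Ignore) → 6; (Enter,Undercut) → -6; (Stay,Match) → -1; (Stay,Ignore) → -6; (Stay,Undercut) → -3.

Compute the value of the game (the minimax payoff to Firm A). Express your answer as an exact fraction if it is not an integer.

Row minima: Enter → -6, Stay → -6; maximin = -6.
Column maxima: Match → 11, Ignore → 6, Undercut → -3; minimax = -3.
-6 ≠ -3, so there is no saddle point; optimal play is mixed.
Match is strictly dominated by Ignore (it gives Firm A strictly more in every row), so Firm B never plays it.
On the remaining 2×2 (Enter, Stay vs Ignore, Undercut):
Let Firm A play Enter with probability p. Expected payoff against Ignore: 6p + (-6)(1−p) = 12p − 6; against Undercut: (-6)p + (-3)(1−p) = −3p − 3.
Setting these equal: 12p − 6 = −3p − 3 ⇒ 15p = 3 ⇒ p = 1/5, and the value is (12)·(1/5) − 6 = -18/5.
For Firm B: with q = P(Ignore), equating Enter's and Stay's payoffs gives 12q − 6 = −3q − 3 ⇒ q = 1/5.

-18/5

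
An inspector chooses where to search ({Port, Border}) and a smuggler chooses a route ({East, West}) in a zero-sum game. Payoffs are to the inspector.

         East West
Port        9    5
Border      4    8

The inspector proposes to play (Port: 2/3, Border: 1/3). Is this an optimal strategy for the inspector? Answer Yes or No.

Against East this mix gives (2/3)·9 + (1/3)·4 = 22/3.
Against West this mix gives (2/3)·5 + (1/3)·8 = 6.
The smuggler will play West, holding the inspector to 6. Shifting weight toward the row that does better against West would raise this floor (the equalizing mix achieves 13/2 against both West and East), so the proposed strategy is not optimal.

No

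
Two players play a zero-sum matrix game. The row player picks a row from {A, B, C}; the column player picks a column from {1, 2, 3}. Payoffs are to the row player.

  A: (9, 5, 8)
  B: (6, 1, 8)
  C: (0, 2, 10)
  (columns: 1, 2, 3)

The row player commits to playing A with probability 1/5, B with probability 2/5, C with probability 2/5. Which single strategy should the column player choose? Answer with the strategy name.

If the column player plays 1, the row player's expected payoff is (1/5)·9 + (2/5)·6 + (2/5)·0 = 21/5.
If the column player plays 2, the row player's expected payoff is (1/5)·5 + (2/5)·1 + (2/5)·2 = 11/5.
If the column player plays 3, the row player's expected payoff is (1/5)·8 + (2/5)·8 + (2/5)·10 = 44/5.
The column player minimizes the row player's payoff; the smallest is 11/5, so the best response is 2.

2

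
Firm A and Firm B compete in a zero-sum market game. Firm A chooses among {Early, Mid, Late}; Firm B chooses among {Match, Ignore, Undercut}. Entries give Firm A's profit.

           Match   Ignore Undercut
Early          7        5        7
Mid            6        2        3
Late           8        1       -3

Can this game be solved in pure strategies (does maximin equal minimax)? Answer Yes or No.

Row minima: Early → 5, Mid → 2, Late → -3; maximin = 5.
Column maxima: Match → 8, Ignore → 5, Undercut → 7; minimax = 5.
maximin = minimax = 5, so a saddle point exists.

Yes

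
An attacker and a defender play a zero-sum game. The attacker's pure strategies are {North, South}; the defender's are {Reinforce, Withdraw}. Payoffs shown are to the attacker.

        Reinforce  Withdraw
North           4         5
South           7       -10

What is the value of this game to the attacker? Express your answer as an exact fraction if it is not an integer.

Row minima: North → 4, South → -10; maximin = 4.
Column maxima: Reinforce → 7, Withdraw → 5; minimax = 5.
4 ≠ 5, so there is no saddle point; optimal play is mixed.
Let the attacker play North with probability p. Expected payoff against Reinforce: 4p + 7(1−p) = −3p + 7; against Withdraw: 5p + (-10)(1−p) = 15p − 10.
Setting these equal: −3p + 7 = 15p − 10 ⇒ −18p = -17 ⇒ p = 17/18, and the value is (-3)·(17/18) + 7 = 25/6.
For the defender: with q = P(Reinforce), equating North's and South's payoffs gives −q + 5 = 17q − 10 ⇒ q = 5/6.

25/6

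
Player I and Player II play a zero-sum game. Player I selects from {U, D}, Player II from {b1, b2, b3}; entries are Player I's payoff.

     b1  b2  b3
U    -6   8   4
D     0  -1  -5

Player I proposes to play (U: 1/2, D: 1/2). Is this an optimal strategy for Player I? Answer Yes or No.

Against b1 this mix gives (1/2)·(-6) + (1/2)·0 = -3.
Against b2 this mix gives (1/2)·8 + (1/2)·(-1) = 7/2.
Against b3 this mix gives (1/2)·4 + (1/2)·(-5) = -1/2.
Player II will play b1, holding Player I to -3. Shifting weight toward the row that does better against b1 would raise this floor (the equalizing mix achieves -2 against both b1 and b3), so the proposed strategy is not optimal.

No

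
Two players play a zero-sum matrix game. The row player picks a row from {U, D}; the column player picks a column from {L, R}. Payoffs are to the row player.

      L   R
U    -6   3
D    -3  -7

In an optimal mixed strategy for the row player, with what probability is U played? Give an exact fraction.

4/13

Row minima: U → -6, D → -7; maximin = -6.
Column maxima: L → -3, R → 3; minimax = -3.
-6 ≠ -3, so there is no saddle point; optimal play is mixed.
Let the row player play U with probability p. Expected payoff against L: (-6)p + (-3)(1−p) = −3p − 3; against R: 3p + (-7)(1−p) = 10p − 7.
Setting these equal: −3p − 3 = 10p − 7 ⇒ −13p = -4 ⇒ p = 4/13, and the value is (-3)·(4/13) − 3 = -51/13.
For the column player: with q = P(L), equating U's and D's payoffs gives −9q + 3 = 4q − 7 ⇒ q = 10/13.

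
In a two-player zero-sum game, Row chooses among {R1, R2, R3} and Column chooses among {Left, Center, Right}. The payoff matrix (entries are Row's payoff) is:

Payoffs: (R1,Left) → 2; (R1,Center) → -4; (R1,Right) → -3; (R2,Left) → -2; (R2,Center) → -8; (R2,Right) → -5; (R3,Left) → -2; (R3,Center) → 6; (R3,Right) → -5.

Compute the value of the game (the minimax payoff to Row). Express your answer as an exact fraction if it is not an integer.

-19/6

Row minima: R1 → -4, R2 → -8, R3 → -5; maximin = -4.
Column maxima: Left → 2, Center → 6, Right → -3; minimax = -3.
-4 ≠ -3, so there is no saddle point; optimal play is mixed.
R2 is strictly dominated by R1, so Row never plays it.
Left is strictly dominated by Right (it gives Row strictly more in every row), so Column never plays it.
On the remaining 2×2 (R1, R3 vs Center, Right):
Let Row play R1 with probability p. Expected payoff against Center: (-4)p + 6(1−p) = −10p + 6; against Right: (-3)p + (-5)(1−p) = 2p − 5.
Setting these equal: −10p + 6 = 2p − 5 ⇒ −12p = -11 ⇒ p = 11/12, and the value is (-10)·(11/12) + 6 = -19/6.
For Column: with q = P(Center), equating R1's and R3's payoffs gives −q − 3 = 11q − 5 ⇒ q = 1/6.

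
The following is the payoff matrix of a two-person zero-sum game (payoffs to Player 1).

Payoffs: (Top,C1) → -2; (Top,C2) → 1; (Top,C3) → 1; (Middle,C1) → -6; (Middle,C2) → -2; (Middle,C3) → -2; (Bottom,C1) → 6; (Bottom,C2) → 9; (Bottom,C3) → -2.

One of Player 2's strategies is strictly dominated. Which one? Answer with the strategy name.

C1 holds Player 1's payoff strictly below C2 in every row: -2 < 1, -6 < -2, 6 < 9.
So C2 is strictly dominated for Player 2.

C2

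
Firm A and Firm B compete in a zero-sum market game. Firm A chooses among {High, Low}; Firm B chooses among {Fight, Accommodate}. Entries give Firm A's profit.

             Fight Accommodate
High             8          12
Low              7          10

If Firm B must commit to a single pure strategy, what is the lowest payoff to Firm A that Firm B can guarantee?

Column maxima: Fight → 8, Accommodate → 12.
The smallest of these is 8.

8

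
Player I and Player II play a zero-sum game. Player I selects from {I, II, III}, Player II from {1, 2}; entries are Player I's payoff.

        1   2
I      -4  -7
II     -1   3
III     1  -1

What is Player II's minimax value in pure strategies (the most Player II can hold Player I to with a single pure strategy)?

1

Column maxima: 1 → 1, 2 → 3.
The smallest of these is 1.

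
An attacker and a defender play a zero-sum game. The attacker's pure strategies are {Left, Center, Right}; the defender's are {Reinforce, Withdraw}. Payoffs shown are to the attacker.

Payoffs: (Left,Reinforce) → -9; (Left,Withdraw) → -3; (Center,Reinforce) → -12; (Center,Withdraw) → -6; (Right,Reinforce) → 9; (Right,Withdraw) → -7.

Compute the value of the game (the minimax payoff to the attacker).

Row minima: Left → -9, Center → -12, Right → -7; maximin = -7.
Column maxima: Reinforce → 9, Withdraw → -3; minimax = -3.
-7 ≠ -3, so there is no saddle point; optimal play is mixed.
Center is strictly dominated by Left, so the attacker never plays it.
On the remaining 2×2 (Left, Right vs Reinforce, Withdraw):
Let the attacker play Left with probability p. Expected payoff against Reinforce: (-9)p + 9(1−p) = −18p + 9; against Withdraw: (-3)p + (-7)(1−p) = 4p − 7.
Setting these equal: −18p + 9 = 4p − 7 ⇒ −22p = -16 ⇒ p = 8/11, and the value is (-18)·(8/11) + 9 = -45/11.
For the defender: with q = P(Reinforce), equating Left's and Right's payoffs gives −6q − 3 = 16q − 7 ⇒ q = 2/11.

-45/11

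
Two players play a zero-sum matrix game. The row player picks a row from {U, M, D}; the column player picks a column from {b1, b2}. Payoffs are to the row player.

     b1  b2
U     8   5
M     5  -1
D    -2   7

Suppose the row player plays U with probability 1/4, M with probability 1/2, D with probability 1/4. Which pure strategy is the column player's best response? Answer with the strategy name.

b2

If the column player plays b1, the row player's expected payoff is (1/4)·8 + (1/2)·5 + (1/4)·(-2) = 4.
If the column player plays b2, the row player's expected payoff is (1/4)·5 + (1/2)·(-1) + (1/4)·7 = 5/2.
The column player minimizes the row player's payoff; the smallest is 5/2, so the best response is b2.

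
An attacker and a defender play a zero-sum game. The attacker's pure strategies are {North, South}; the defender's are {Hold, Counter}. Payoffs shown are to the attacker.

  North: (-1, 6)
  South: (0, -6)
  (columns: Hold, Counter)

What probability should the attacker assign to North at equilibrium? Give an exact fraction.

Row minima: North → -1, South → -6; maximin = -1.
Column maxima: Hold → 0, Counter → 6; minimax = 0.
-1 ≠ 0, so there is no saddle point; optimal play is mixed.
Let the attacker play North with probability p. Expected payoff against Hold: (-1)p + 0(1−p) = −p; against Counter: 6p + (-6)(1−p) = 12p − 6.
Setting these equal: −p = 12p − 6 ⇒ −13p = -6 ⇒ p = 6/13, and the value is (-1)·(6/13) = -6/13.
For the defender: with q = P(Hold), equating North's and South's payoffs gives −7q + 6 = 6q − 6 ⇒ q = 12/13.

6/13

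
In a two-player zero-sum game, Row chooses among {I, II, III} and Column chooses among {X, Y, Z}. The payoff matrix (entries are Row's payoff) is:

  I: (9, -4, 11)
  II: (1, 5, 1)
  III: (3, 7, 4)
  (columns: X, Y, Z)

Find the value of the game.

75/17

Row minima: I → -4, II → 1, III → 3; maximin = 3.
Column maxima: X → 9, Y → 7, Z → 11; minimax = 7.
3 ≠ 7, so there is no saddle point; optimal play is mixed.
II is strictly dominated by III, so Row never plays it.
With II eliminated, Z is strictly dominated by X (it gives Row strictly more in every remaining row), so Column never plays it.
On the remaining 2×2 (I, III vs X, Y):
Let Row play I with probability p. Expected payoff against X: 9p + 3(1−p) = 6p + 3; against Y: (-4)p + 7(1−p) = −11p + 7.
Setting these equal: 6p + 3 = −11p + 7 ⇒ 17p = 4 ⇒ p = 4/17, and the value is (6)·(4/17) + 3 = 75/17.
For Column: with q = P(X), equating I's and III's payoffs gives 13q − 4 = −4q + 7 ⇒ q = 11/17.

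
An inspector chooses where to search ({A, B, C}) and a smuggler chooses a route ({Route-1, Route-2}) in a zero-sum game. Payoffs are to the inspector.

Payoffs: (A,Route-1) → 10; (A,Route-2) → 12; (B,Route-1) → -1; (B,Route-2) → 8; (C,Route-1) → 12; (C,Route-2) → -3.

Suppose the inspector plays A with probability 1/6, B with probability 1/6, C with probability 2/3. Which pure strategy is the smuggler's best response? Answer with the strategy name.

Route-2

If the smuggler plays Route-1, the inspector's expected payoff is (1/6)·10 + (1/6)·(-1) + (2/3)·12 = 19/2.
If the smuggler plays Route-2, the inspector's expected payoff is (1/6)·12 + (1/6)·8 + (2/3)·(-3) = 4/3.
The smuggler minimizes the inspector's payoff; the smallest is 4/3, so the best response is Route-2.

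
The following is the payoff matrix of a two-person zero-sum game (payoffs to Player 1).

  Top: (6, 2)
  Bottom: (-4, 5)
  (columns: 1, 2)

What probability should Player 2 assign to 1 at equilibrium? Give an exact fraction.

3/13

Row minima: Top → 2, Bottom → -4; maximin = 2.
Column maxima: 1 → 6, 2 → 5; minimax = 5.
2 ≠ 5, so there is no saddle point; optimal play is mixed.
Let Player 1 play Top with probability p. Expected payoff against 1: 6p + (-4)(1−p) = 10p − 4; against 2: 2p + 5(1−p) = −3p + 5.
Setting these equal: 10p − 4 = −3p + 5 ⇒ 13p = 9 ⇒ p = 9/13, and the value is (10)·(9/13) − 4 = 38/13.
For Player 2: with q = P(1), equating Top's and Bottom's payoffs gives 4q + 2 = −9q + 5 ⇒ q = 3/13.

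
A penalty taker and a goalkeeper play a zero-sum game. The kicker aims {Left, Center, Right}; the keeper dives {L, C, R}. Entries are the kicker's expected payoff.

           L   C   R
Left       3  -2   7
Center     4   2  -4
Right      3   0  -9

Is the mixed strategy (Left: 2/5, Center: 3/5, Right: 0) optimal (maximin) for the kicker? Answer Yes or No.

Against L this mix gives (2/5)·3 + (3/5)·4 = 18/5.
Against C this mix gives (2/5)·(-2) + (3/5)·2 = 2/5.
Against R this mix gives (2/5)·7 + (3/5)·(-4) = 2/5.
All of the keeper's active replies (C, R) yield 2/5, and no column does worse for the kicker. The mix makes the keeper indifferent and guarantees 2/5, so it is optimal.

Yes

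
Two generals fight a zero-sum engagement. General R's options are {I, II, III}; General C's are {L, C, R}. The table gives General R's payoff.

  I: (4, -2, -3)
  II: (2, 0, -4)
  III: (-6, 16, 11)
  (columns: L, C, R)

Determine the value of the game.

13/12

Row minima: I → -3, II → -4, III → -6; maximin = -3.
Column maxima: L → 4, C → 16, R → 11; minimax = 4.
-3 ≠ 4, so there is no saddle point; optimal play is mixed.
C is strictly dominated by R (it gives General R strictly more in every row), so General C never plays it.
With C eliminated, II is strictly dominated by I (I gives General R strictly more in every remaining column), so General R never plays it.
On the remaining 2×2 (I, III vs L, R):
Let General R play I with probability p. Expected payoff against L: 4p + (-6)(1−p) = 10p − 6; against R: (-3)p + 11(1−p) = −14p + 11.
Setting these equal: 10p − 6 = −14p + 11 ⇒ 24p = 17 ⇒ p = 17/24, and the value is (10)·(17/24) − 6 = 13/12.
For General C: with q = P(L), equating I's and III's payoffs gives 7q − 3 = −17q + 11 ⇒ q = 7/12.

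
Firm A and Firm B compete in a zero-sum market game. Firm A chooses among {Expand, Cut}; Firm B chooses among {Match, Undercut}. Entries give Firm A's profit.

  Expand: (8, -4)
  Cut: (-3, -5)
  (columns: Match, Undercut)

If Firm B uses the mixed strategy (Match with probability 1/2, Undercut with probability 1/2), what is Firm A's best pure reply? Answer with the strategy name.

Expected payoff of Expand: (1/2)·8 + (1/2)·(-4) = 2.
Expected payoff of Cut: (1/2)·(-3) + (1/2)·(-5) = -4.
The largest is 2, so Firm A's best response is Expand.

Expand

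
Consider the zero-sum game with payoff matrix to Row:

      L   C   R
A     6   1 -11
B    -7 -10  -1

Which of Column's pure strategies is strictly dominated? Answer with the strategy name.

L

C holds Row's payoff strictly below L in every row: 1 < 6, -10 < -7.
So L is strictly dominated for Column.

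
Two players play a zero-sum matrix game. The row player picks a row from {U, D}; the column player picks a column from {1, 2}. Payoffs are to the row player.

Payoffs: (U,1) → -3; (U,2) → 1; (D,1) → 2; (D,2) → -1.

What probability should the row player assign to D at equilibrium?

4/7

Row minima: U → -3, D → -1; maximin = -1.
Column maxima: 1 → 2, 2 → 1; minimax = 1.
-1 ≠ 1, so there is no saddle point; optimal play is mixed.
Let the row player play U with probability p. Expected payoff against 1: (-3)p + 2(1−p) = −5p + 2; against 2: 1p + (-1)(1−p) = 2p − 1.
Setting these equal: −5p + 2 = 2p − 1 ⇒ −7p = -3 ⇒ p = 3/7, and the value is (-5)·(3/7) + 2 = -1/7.
For the column player: with q = P(1), equating U's and D's payoffs gives −4q + 1 = 3q − 1 ⇒ q = 2/7.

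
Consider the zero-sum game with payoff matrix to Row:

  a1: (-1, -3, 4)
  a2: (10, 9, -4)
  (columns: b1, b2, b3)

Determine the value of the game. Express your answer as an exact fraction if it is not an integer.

6/5

Row minima: a1 → -3, a2 → -4; maximin = -3.
Column maxima: b1 → 10, b2 → 9, b3 → 4; minimax = 4.
-3 ≠ 4, so there is no saddle point; optimal play is mixed.
b1 is strictly dominated by b2 (it gives Row strictly more in every row), so Column never plays it.
On the remaining 2×2 (a1, a2 vs b2, b3):
Let Row play a1 with probability p. Expected payoff against b2: (-3)p + 9(1−p) = −12p + 9; against b3: 4p + (-4)(1−p) = 8p − 4.
Setting these equal: −12p + 9 = 8p − 4 ⇒ −20p = -13 ⇒ p = 13/20, and the value is (-12)·(13/20) + 9 = 6/5.
For Column: with q = P(b2), equating a1's and a2's payoffs gives −7q + 4 = 13q − 4 ⇒ q = 2/5.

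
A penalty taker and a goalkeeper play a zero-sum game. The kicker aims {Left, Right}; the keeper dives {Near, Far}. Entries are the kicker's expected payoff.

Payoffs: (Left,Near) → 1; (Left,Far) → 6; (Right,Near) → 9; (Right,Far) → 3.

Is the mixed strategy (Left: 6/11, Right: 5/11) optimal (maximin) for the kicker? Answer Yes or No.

Against Near this mix gives (6/11)·1 + (5/11)·9 = 51/11.
Against Far this mix gives (6/11)·6 + (5/11)·3 = 51/11.
All of the keeper's active replies (Near, Far) yield 51/11, and no column does worse for the kicker. The mix makes the keeper indifferent and guarantees 51/11, so it is optimal.

Yes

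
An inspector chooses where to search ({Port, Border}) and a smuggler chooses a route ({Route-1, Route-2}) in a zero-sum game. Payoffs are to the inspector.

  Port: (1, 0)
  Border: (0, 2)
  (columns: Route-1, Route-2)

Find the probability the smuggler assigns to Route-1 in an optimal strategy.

Row minima: Port → 0, Border → 0; maximin = 0.
Column maxima: Route-1 → 1, Route-2 → 2; minimax = 1.
0 ≠ 1, so there is no saddle point; optimal play is mixed.
Let the inspector play Port with probability p. Expected payoff against Route-1: 1p + 0(1−p) = p; against Route-2: 0p + 2(1−p) = −2p + 2.
Setting these equal: p = −2p + 2 ⇒ 3p = 2 ⇒ p = 2/3, and the value is (1)·(2/3) = 2/3.
For the smuggler: with q = P(Route-1), equating Port's and Border's payoffs gives q = −2q + 2 ⇒ q = 2/3.

2/3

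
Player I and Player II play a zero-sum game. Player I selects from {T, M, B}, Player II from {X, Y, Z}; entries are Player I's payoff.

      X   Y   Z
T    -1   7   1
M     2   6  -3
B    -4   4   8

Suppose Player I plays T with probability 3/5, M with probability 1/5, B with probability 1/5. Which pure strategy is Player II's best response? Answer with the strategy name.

If Player II plays X, Player I's expected payoff is (3/5)·(-1) + (1/5)·2 + (1/5)·(-4) = -1.
If Player II plays Y, Player I's expected payoff is (3/5)·7 + (1/5)·6 + (1/5)·4 = 31/5.
If Player II plays Z, Player I's expected payoff is (3/5)·1 + (1/5)·(-3) + (1/5)·8 = 8/5.
Player II minimizes Player I's payoff; the smallest is -1, so the best response is X.

X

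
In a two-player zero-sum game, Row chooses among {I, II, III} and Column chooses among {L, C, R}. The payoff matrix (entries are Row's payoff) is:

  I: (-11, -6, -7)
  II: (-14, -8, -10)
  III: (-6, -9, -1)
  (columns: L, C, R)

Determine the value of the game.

-63/8

Row minima: I → -11, II → -14, III → -9; maximin = -9.
Column maxima: L → -6, C → -6, R → -1; minimax = -6.
-9 ≠ -6, so there is no saddle point; optimal play is mixed.
II is strictly dominated by I, so Row never plays it.
R is strictly dominated by L (it gives Row strictly more in every row), so Column never plays it.
On the remaining 2×2 (I, III vs L, C):
Let Row play I with probability p. Expected payoff against L: (-11)p + (-6)(1−p) = −5p − 6; against C: (-6)p + (-9)(1−p) = 3p − 9.
Setting these equal: −5p − 6 = 3p − 9 ⇒ −8p = -3 ⇒ p = 3/8, and the value is (-5)·(3/8) − 6 = -63/8.
For Column: with q = P(L), equating I's and III's payoffs gives −5q − 6 = 3q − 9 ⇒ q = 3/8.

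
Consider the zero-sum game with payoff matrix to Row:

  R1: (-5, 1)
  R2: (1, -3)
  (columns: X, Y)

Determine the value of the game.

Row minima: R1 → -5, R2 → -3; maximin = -3.
Column maxima: X → 1, Y → 1; minimax = 1.
-3 ≠ 1, so there is no saddle point; optimal play is mixed.
Let Row play R1 with probability p. Expected payoff against X: (-5)p + 1(1−p) = −6p + 1; against Y: 1p + (-3)(1−p) = 4p − 3.
Setting these equal: −6p + 1 = 4p − 3 ⇒ −10p = -4 ⇒ p = 2/5, and the value is (-6)·(2/5) + 1 = -7/5.
For Column: with q = P(X), equating R1's and R2's payoffs gives −6q + 1 = 4q − 3 ⇒ q = 2/5.

-7/5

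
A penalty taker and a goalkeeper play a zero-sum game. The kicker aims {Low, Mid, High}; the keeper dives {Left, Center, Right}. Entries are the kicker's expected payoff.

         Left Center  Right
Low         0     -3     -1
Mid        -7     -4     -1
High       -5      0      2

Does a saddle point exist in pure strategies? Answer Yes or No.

No

Row minima: Low → -3, Mid → -7, High → -5; maximin = -3.
Column maxima: Left → 0, Center → 0, Right → 2; minimax = 0.
-3 ≠ 0, so no pure-strategy equilibrium exists.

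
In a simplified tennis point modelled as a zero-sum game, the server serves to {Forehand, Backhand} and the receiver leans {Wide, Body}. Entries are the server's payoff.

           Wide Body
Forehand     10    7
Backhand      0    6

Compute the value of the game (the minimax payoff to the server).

7

Row minima: Forehand → 7, Backhand → 0; maximin = 7.
Column maxima: Wide → 10, Body → 7; minimax = 7.
Since maximin = minimax = 7, there is a saddle point and the value is 7.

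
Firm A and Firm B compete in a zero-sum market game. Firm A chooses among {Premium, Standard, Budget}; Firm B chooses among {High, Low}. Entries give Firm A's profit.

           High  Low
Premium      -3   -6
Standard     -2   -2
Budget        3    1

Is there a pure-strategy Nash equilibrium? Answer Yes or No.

Yes

Row minima: Premium → -6, Standard → -2, Budget → 1; maximin = 1.
Column maxima: High → 3, Low → 1; minimax = 1.
maximin = minimax = 1, so a saddle point exists.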